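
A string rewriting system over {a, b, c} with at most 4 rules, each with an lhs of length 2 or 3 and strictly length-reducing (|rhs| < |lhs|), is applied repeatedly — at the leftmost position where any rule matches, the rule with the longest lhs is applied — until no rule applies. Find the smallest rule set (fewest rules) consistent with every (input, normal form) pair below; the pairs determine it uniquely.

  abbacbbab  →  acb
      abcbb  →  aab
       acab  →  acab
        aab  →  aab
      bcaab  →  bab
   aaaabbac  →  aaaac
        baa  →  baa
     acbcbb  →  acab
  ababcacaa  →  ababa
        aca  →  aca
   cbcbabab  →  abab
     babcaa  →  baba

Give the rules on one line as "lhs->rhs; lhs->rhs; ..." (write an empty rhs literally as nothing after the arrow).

bba->; bcb->a; caa->a

  | abbacbbab => acbbab => acb
  | abcbb => aab
  | acab
  | aab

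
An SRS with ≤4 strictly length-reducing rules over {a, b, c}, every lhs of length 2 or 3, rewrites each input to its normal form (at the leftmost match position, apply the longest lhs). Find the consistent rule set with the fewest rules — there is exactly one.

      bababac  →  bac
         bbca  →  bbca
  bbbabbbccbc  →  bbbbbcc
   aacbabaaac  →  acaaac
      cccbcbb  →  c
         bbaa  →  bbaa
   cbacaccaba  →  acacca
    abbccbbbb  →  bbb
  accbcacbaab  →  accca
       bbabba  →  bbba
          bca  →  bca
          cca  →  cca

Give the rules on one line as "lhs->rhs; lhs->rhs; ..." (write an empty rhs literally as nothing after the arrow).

ab->; acb->c; cb->

  | bababac => babac => bac
  | bbca
  | bbbabbbccbc => bbbbbccbc => bbbbbcc
  | aacbabaaac => acabaaac => acaaac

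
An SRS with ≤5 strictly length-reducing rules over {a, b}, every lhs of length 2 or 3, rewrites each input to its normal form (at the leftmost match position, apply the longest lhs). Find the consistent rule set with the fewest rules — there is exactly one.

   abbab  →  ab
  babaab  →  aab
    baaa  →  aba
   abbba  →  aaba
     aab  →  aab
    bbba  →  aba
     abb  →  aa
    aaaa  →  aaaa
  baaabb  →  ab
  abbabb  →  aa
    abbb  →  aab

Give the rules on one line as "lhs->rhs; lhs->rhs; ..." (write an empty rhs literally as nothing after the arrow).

  | abbab => ab
  | babaab => aab
  | baaa => aba
  | abbba => aaba

baa->ab; bab->; bb->a; bba->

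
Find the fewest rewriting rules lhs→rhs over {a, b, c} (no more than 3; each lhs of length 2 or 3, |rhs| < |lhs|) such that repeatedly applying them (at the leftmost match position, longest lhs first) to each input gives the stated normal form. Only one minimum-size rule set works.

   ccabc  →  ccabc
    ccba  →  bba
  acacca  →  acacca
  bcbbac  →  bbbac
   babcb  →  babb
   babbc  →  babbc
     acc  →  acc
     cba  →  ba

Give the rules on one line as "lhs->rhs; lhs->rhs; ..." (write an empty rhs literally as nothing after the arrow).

cb->b; ccb->bb

  | ccabc
  | ccba => bba
  | acacca
  | bcbbac => bbbac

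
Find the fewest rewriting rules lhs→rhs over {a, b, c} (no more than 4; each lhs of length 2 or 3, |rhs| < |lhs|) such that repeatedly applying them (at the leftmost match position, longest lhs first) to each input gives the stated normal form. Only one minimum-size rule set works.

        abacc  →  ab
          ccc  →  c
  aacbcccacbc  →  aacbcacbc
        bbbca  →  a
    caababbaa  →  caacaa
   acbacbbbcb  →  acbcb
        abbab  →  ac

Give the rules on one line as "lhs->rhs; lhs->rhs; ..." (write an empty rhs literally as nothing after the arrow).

ba->b; bbb->c; cc->

  | abacc => abcc => ab
  | ccc => c
  | aacbcccacbc => aacbcacbc
  | bbbca => cca => a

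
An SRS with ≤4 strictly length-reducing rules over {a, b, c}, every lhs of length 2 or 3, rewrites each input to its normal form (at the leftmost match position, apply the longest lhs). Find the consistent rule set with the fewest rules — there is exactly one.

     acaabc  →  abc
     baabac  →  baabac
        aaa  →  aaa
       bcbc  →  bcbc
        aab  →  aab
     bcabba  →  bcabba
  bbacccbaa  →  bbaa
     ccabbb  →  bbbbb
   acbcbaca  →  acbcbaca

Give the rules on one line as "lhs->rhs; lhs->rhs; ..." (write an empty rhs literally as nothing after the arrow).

caa->; cca->bb; ccb->a

  | acaabc => abc
  | baabac
  | aaa
  | bcbc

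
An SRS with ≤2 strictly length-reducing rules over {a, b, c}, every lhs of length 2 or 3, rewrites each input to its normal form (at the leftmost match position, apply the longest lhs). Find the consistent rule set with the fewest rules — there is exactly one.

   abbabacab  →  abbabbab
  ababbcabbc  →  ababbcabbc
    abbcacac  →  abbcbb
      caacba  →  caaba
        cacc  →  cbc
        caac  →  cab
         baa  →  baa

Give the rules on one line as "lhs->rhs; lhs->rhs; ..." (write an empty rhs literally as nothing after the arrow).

ac->b; acb->ab

  | abbabacab => abbabbab
  | ababbcabbc
  | abbcacac => abbcbac => abbcbb
  | caacba => caaba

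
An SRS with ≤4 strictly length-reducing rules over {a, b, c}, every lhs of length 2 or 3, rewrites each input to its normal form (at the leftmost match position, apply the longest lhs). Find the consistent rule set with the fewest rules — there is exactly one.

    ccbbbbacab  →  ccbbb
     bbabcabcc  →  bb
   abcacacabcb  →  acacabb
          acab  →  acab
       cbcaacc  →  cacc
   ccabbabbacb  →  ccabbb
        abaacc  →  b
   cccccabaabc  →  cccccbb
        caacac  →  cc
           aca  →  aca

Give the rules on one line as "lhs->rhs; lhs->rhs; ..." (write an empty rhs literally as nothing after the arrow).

  | ccbbbbacab => ccbbbcab => ccbbbab => ccbbb
  | bbabcabcc => bbcabcc => bbabcc => bbcc => bbc => bb
  | abcacacabcb => abacacabcb => acacabcb => acacabb
  | acab

aa->b; ba->; bc->b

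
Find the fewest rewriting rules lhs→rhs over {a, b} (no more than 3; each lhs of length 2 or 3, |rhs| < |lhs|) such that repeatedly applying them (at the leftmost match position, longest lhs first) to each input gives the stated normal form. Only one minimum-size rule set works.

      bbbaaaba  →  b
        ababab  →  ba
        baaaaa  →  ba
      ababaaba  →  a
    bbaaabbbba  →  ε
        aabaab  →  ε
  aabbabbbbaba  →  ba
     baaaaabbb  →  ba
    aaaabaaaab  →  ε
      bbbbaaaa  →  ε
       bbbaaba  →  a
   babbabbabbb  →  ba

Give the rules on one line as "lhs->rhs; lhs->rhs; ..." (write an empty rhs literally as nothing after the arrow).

  | bbbaaaba => baaaba => baba => baa => b
  | ababab => aabab => bab => ba
  | baaaaa => baaa => ba
  | ababaaba => aabaaba => baaba => bba => a

aa->; ab->a; bb->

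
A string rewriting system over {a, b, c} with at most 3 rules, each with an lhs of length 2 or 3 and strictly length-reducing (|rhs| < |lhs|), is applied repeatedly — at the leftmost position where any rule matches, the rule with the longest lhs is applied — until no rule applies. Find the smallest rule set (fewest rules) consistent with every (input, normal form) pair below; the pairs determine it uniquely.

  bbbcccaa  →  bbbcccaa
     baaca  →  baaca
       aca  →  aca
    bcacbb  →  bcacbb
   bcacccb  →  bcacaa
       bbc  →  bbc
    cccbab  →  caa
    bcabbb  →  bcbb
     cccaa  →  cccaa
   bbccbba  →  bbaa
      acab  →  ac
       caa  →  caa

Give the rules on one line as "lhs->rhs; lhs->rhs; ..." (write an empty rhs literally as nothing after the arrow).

ab->; ccb->aa

  | bbbcccaa
  | baaca
  | aca
  | bcacbb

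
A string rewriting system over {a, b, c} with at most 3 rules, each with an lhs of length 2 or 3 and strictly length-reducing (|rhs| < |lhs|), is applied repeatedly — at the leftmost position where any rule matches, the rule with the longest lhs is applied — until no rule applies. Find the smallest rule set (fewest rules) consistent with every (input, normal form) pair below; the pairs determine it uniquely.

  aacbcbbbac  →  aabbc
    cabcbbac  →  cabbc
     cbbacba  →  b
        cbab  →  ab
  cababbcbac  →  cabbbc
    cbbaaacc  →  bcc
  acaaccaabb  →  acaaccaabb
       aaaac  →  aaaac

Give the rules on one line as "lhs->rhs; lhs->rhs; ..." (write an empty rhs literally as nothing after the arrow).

  | aacbcbbbac => aacbbbac => aabbac => aabbc
  | cabcbbac => cabbac => cabbc
  | cbbacba => bacba => bcba => ba => b
  | cbab => ab

ba->b; cb->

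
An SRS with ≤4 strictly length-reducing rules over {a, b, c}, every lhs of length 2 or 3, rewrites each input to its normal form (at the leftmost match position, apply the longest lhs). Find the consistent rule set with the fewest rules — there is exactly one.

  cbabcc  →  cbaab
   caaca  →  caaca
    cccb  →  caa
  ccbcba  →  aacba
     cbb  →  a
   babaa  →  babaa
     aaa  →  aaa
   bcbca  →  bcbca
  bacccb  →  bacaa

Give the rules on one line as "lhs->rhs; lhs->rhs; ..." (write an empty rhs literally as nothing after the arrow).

bcc->ab; cbb->a; ccb->aa

  | cbabcc => cbaab
  | caaca
  | cccb => caa
  | ccbcba => aacba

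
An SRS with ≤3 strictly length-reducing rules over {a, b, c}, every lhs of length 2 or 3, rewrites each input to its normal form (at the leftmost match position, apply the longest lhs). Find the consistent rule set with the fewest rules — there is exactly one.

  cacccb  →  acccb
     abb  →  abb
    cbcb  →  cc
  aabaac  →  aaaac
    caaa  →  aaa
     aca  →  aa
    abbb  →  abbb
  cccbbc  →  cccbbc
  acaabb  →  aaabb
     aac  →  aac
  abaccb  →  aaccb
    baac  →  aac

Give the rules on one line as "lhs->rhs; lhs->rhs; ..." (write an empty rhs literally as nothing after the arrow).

ba->a; bcb->c; ca->a

  | cacccb => acccb
  | abb
  | cbcb => cc
  | aabaac => aaaac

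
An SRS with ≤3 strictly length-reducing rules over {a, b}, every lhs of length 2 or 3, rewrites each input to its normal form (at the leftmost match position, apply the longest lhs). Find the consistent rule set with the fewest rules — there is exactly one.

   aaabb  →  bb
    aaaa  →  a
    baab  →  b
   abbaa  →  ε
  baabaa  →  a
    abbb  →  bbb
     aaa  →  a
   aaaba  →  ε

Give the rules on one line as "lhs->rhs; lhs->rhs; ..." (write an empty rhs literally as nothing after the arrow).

aa->a; ab->b; ba->

  | aaabb => aabb => abb => bb
  | aaaa => aaa => aa => a
  | baab => ab => b
  | abbaa => bbaa => ba => ε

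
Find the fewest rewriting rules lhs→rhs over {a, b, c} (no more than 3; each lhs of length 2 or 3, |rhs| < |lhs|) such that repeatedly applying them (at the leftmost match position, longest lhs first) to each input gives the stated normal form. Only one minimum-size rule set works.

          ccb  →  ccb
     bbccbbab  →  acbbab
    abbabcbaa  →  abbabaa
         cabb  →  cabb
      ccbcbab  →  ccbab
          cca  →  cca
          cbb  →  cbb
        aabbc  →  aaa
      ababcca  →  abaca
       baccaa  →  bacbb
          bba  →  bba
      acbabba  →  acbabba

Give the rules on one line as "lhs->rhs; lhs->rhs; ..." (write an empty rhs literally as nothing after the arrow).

  | ccb
  | bbccbbab => acbbab
  | abbabcbaa => abbabaa
  | cabb

bbc->a; bc->; caa->bb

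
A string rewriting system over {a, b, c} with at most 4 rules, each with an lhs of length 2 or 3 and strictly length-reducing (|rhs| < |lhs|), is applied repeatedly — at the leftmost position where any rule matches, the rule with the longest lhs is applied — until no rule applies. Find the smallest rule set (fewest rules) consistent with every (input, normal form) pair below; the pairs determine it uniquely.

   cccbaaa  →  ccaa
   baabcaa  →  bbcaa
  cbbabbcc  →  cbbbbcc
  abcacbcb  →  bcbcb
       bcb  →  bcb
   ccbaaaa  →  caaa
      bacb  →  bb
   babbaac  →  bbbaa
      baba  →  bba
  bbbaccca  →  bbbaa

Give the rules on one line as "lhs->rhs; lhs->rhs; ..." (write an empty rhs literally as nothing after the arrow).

ab->b; ac->a; cba->

  | cccbaaa => ccaa
  | baabcaa => babcaa => bbcaa
  | cbbabbcc => cbbbbcc
  | abcacbcb => bcacbcb => bcabcb => bcbcb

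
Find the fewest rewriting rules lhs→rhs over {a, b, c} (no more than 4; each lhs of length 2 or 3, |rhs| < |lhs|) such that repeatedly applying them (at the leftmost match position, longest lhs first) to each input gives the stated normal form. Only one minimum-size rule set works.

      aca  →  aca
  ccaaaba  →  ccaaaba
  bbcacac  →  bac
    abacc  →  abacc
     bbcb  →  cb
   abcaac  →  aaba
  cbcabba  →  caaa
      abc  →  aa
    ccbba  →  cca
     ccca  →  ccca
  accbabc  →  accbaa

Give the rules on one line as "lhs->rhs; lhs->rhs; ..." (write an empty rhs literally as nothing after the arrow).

aac->ba; bb->; bc->a; cac->b

  | aca
  | ccaaaba
  | bbcacac => cacac => bac
  | abacc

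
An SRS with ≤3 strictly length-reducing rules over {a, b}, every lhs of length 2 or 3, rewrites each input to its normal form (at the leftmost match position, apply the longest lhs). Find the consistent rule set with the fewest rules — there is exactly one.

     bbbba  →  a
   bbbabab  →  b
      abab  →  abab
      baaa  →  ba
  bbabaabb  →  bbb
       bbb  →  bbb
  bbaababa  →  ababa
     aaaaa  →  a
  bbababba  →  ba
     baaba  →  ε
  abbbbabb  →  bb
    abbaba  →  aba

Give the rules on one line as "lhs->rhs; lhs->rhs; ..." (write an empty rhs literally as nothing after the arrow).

  | bbbba => bbaa => aaa => a
  | bbbabab => baabab => bbab => aab => b
  | abab
  | baaa => ba

aa->; bba->aa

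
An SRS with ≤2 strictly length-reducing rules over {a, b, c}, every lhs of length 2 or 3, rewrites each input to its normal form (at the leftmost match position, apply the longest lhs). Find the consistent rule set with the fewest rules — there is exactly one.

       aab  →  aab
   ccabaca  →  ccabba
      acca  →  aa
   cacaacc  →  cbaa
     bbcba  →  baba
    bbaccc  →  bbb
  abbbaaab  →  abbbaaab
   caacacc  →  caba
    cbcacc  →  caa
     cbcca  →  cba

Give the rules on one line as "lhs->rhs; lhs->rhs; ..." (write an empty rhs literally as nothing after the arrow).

ac->b; bc->a

  | aab
  | ccabaca => ccabba
  | acca => bca => aa
  | cacaacc => cbaacc => cbabc => cbaa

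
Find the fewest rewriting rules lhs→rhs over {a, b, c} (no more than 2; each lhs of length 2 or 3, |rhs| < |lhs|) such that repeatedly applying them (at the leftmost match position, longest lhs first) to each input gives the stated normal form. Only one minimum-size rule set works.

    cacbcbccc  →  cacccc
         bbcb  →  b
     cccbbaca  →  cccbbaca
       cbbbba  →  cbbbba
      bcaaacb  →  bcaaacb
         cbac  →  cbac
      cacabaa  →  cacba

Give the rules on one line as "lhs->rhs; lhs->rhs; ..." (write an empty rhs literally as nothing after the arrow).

  | cacbcbccc => cacccc
  | bbcb => b
  | cccbbaca
  | cbbbba

aba->b; bcb->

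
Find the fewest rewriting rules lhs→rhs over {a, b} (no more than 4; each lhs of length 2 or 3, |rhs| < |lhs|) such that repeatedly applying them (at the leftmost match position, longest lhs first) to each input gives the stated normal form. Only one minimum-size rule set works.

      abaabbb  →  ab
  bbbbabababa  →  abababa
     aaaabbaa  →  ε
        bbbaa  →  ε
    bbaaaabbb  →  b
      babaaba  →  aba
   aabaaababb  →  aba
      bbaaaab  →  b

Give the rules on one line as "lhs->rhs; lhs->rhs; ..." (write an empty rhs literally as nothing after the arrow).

aa->; baa->aa; bb->

  | abaabbb => aaabbb => abbb => ab
  | bbbbabababa => bbabababa => abababa
  | aaaabbaa => aabbaa => bbaa => aa => ε
  | bbbaa => baa => aa => ε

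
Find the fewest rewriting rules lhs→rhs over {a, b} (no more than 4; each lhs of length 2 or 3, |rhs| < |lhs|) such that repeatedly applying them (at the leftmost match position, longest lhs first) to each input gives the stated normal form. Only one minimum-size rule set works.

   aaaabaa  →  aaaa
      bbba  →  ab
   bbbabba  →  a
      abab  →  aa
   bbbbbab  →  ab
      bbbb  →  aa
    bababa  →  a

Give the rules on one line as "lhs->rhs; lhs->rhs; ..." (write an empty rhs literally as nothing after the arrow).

  | aaaabaa => aaaa
  | bbba => aba => ab
  | bbbabba => ababba => abbba => aaba => a
  | abab => abb => aa

aab->; ba->b; bb->a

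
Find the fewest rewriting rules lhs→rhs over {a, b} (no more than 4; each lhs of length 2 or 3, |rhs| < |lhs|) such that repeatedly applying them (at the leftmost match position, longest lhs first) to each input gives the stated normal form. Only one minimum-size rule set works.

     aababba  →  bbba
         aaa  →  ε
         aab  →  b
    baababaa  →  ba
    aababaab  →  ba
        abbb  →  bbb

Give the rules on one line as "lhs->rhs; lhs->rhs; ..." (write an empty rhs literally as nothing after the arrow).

  | aababba => abbba => bbba
  | aaa => ε
  | aab => ab => b
  | baababaa => babbaa => abaa => ba

aaa->; ab->b; aba->b; bab->a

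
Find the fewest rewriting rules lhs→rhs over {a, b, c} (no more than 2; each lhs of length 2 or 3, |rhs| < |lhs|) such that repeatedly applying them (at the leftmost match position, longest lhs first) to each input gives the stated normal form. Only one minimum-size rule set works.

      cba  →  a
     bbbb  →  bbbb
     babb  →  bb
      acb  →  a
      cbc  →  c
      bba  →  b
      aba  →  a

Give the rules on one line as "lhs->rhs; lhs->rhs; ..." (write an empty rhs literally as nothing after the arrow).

ba->; cb->

  | cba => a
  | bbbb
  | babb => bb
  | acb => a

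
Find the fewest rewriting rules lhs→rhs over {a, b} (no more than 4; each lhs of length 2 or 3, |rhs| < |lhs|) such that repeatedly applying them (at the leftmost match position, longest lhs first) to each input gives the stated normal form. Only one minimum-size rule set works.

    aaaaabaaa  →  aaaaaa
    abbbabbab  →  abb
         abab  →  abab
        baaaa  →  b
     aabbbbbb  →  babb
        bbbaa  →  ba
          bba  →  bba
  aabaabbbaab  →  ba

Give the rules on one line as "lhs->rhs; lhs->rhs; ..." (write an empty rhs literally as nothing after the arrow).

aab->; baa->b; bbb->ba

  | aaaaabaaa => aaaaaa
  | abbbabbab => abaabbab => abbbab => abaab => abb
  | abab
  | baaaa => baa => b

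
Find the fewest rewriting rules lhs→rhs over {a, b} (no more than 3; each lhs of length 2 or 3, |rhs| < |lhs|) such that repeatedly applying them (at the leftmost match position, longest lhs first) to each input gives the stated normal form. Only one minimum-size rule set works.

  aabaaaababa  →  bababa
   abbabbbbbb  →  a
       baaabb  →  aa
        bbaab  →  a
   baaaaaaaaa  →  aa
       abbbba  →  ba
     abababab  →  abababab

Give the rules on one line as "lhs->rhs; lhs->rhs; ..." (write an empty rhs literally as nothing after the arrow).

aaa->b; bb->a

  | aabaaaababa => aabbababa => aaaababa => bababa
  | abbabbbbbb => aaabbbbbb => bbbbbbb => abbbbb => aabbb => aaab => bb => a
  | baaabb => bbbb => abb => aa
  | bbaab => aaab => bb => a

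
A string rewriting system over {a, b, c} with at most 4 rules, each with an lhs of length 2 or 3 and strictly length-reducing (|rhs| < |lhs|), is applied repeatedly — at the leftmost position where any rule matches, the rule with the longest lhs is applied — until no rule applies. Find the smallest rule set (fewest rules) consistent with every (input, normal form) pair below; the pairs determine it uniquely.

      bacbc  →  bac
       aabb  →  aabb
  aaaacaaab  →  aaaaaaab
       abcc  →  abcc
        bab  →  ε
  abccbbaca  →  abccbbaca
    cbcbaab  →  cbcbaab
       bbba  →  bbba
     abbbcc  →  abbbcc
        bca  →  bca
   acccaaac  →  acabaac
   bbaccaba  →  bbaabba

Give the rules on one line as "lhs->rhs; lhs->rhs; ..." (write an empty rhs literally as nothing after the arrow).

acb->a; bab->; caa->aa; cca->ab

  | bacbc => bac
  | aabb
  | aaaacaaab => aaaaaaab
  | abcc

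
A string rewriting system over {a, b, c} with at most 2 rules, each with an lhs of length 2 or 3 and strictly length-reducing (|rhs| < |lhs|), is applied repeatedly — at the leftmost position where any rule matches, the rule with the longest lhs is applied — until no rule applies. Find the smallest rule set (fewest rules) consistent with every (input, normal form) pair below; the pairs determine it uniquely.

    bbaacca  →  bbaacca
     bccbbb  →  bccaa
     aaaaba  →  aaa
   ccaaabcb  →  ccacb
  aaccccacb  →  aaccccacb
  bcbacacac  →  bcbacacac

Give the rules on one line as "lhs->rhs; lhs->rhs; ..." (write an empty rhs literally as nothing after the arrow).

  | bbaacca
  | bccbbb => bccaa
  | aaaaba => aaa
  | ccaaabcb => ccacb

aab->; bbb->aa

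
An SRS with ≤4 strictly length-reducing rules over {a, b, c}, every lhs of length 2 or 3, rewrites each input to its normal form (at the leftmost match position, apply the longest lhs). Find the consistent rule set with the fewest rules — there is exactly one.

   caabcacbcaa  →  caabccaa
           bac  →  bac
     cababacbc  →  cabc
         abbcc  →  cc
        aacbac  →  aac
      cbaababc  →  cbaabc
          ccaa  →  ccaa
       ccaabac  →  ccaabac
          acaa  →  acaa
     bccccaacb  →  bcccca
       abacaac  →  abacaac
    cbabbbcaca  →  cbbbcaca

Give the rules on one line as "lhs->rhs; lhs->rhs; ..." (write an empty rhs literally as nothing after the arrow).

abb->; acb->; bab->b

  | caabcacbcaa => caabccaa
  | bac
  | cababacbc => cabacbc => cabc
  | abbcc => cc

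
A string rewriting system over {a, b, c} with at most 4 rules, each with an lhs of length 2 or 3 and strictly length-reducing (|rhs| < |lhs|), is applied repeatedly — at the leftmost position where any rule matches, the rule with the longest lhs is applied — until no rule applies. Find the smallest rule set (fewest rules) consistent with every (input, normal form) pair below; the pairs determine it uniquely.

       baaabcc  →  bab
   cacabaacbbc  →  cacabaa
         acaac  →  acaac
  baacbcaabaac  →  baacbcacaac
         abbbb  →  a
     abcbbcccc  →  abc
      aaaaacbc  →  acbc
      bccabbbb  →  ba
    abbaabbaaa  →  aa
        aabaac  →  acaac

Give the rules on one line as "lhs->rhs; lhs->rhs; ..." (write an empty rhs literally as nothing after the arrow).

  | baaabcc => babcc => bab
  | cacabaacbbc => cacabaacc => cacabaa
  | acaac
  | baacbcaabaac => baacbcacaac

aaa->a; aab->ac; bb->; cc->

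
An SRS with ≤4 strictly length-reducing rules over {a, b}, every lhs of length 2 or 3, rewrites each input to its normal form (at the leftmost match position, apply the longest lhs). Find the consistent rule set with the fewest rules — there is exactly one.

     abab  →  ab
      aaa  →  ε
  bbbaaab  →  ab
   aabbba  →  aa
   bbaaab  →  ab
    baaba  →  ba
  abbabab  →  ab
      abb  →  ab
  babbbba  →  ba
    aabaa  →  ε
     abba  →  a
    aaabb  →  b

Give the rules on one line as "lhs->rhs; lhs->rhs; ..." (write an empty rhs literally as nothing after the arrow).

  | abab => ab
  | aaa => ε
  | bbbaaab => bbaaab => baaab => ab
  | aabbba => aabba => aaba => aa

aaa->; aba->a; baa->; bb->b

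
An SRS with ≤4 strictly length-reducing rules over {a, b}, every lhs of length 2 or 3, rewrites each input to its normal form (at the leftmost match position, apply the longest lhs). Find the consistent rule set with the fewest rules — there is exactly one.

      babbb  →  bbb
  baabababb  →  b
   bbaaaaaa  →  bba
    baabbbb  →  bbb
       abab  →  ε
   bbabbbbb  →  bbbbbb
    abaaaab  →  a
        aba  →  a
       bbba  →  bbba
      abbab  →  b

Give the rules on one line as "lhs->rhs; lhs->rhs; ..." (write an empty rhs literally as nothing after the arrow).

aa->a; aab->a; ab->

  | babbb => bbb
  | baabababb => baababb => baabb => bab => b
  | bbaaaaaa => bbaaaaa => bbaaaa => bbaaa => bbaa => bba
  | baabbbb => babbb => bbb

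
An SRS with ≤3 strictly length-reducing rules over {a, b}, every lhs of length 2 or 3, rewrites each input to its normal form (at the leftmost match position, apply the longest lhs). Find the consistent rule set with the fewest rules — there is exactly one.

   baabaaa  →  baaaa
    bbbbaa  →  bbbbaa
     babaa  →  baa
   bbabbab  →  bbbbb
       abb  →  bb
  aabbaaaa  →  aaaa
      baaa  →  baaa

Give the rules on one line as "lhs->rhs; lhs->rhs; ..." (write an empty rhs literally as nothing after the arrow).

  | baabaaa => baaaa
  | bbbbaa
  | babaa => baa
  | bbabbab => bbbbab => bbbbb

aab->a; ab->b; aba->a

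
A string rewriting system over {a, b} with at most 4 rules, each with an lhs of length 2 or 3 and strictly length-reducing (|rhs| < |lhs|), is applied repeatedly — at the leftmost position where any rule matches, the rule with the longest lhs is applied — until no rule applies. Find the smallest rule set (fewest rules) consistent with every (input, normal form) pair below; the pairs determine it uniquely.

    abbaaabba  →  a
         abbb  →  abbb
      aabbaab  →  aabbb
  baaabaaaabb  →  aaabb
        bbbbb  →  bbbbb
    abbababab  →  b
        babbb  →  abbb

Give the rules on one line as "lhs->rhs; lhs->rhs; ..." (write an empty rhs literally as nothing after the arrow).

  | abbaaabba => abbabba => ababba => bba => ba => a
  | abbb
  | aabbaab => aabbb
  | baaabaaaabb => babaaaabb => abaaaabb => aaabb

aba->; ba->a; baa->b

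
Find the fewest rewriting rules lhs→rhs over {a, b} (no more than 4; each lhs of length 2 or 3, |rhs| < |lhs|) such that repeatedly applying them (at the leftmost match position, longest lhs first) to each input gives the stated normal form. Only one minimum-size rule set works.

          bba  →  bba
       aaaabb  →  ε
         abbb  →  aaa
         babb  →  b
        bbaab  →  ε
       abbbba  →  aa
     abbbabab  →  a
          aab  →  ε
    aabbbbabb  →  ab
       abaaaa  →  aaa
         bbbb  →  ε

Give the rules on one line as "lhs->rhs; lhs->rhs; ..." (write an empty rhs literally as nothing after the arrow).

  | bba
  | aaaabb => aab => ε
  | abbb => aaa
  | babb => b

aab->; baa->bb; bab->; bbb->aa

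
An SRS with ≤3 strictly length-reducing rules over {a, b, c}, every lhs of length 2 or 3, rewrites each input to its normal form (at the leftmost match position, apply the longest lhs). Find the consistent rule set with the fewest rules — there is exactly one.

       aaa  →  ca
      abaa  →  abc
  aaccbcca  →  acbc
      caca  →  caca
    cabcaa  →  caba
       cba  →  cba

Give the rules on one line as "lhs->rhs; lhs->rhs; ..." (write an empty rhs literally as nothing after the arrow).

aa->c; cc->a

  | aaa => ca
  | abaa => abc
  | aaccbcca => cccbcca => acbcca => acbaa => acbc
  | caca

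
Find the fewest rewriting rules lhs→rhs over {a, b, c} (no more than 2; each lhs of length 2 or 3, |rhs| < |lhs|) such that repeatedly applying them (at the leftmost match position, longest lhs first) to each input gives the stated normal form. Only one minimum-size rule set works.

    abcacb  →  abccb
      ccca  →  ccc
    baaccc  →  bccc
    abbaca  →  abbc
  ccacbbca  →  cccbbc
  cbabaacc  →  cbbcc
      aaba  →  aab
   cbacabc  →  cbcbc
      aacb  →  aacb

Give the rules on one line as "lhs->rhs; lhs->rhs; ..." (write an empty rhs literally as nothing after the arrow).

ba->b; ca->c

  | abcacb => abccb
  | ccca => ccc
  | baaccc => baccc => bccc
  | abbaca => abbca => abbc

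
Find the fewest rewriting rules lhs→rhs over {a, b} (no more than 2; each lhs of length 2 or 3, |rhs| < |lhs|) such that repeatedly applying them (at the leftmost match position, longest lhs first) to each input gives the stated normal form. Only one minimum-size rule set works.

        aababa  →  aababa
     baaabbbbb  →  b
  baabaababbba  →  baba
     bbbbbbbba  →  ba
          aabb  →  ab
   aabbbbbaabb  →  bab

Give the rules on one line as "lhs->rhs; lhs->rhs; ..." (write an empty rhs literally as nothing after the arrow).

  | aababa
  | baaabbbbb => baabbbb => babbb => bbb => bb => b
  | baabaababbba => baabaabbba => baababba => baabba => baba
  | bbbbbbbba => bbbbbbba => bbbbbba => bbbbba => bbbba => bbba => bba => ba

abb->b; bb->b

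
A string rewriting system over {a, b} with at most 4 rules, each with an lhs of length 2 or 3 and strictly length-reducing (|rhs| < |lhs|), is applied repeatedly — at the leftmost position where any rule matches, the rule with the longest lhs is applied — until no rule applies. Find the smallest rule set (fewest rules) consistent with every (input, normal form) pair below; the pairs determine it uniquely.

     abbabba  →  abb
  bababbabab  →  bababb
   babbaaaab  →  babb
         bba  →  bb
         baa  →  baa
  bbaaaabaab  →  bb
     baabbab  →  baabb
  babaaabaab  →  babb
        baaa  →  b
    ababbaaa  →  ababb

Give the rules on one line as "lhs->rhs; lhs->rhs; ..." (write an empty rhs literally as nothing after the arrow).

aaa->; bba->bb; bbb->bb

  | abbabba => abbbba => abbba => abba => abb
  | bababbabab => bababbbab => bababbab => bababbb => bababb
  | babbaaaab => babbaaab => babbaab => babbab => babbb => babb
  | bba => bb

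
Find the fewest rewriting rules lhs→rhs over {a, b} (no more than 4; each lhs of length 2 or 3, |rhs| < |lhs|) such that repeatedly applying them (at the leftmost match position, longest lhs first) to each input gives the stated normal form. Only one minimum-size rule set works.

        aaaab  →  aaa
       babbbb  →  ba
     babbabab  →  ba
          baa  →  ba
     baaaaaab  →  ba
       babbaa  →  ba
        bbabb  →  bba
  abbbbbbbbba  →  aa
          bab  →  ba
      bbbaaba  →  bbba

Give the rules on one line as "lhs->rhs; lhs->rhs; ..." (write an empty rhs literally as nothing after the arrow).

  | aaaab => aaa
  | babbbb => babbb => babb => bab => ba
  | babbabab => bababab => baabab => babab => baab => bab => ba
  | baa => ba

aab->a; ab->a; baa->ba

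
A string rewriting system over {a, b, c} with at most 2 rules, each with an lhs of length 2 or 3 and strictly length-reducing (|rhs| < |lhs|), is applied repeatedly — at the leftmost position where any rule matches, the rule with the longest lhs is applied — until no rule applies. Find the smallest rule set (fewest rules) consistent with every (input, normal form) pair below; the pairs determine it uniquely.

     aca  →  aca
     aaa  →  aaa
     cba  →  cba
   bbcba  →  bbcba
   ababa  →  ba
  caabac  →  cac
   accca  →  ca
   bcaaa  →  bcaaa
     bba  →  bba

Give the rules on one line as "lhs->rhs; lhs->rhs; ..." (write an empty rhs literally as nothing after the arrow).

  | aca
  | aaa
  | cba
  | bbcba

aba->; acc->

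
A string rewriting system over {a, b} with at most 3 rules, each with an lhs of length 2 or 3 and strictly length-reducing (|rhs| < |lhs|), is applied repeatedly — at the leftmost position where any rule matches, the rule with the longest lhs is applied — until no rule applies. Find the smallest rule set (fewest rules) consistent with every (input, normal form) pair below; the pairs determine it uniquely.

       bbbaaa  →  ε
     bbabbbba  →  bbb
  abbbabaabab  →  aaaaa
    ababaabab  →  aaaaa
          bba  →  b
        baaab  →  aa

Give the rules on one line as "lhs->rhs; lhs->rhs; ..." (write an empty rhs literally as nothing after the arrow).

ab->a; ba->; bab->

  | bbbaaa => bbaa => ba => ε
  | bbabbbba => bbbba => bbb
  | abbbabaabab => abbabaabab => ababaabab => aabaabab => aaaabab => aaaaab => aaaaa
  | ababaabab => aabaabab => aaaabab => aaaaab => aaaaa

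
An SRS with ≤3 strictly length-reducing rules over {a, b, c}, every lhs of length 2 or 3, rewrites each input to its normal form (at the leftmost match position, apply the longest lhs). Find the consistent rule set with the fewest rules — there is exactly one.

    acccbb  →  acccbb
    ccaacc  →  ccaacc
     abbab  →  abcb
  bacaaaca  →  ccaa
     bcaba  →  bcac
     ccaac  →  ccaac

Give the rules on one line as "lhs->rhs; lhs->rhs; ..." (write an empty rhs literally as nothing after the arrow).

  | acccbb
  | ccaacc
  | abbab => abcb
  | bacaaaca => ccaaaca => ccaa

aca->; ba->c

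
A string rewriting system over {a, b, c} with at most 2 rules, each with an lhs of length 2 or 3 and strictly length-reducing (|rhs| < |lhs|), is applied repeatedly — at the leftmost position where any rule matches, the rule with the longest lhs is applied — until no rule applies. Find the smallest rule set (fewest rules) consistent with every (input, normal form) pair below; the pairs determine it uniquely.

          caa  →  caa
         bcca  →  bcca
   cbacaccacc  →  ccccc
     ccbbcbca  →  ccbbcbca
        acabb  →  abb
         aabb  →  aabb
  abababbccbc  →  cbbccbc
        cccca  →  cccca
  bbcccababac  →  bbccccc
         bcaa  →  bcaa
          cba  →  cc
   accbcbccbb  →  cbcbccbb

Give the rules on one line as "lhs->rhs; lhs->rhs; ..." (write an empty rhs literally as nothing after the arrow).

  | caa
  | bcca
  | cbacaccacc => cccaccacc => ccccacc => ccccc
  | ccbbcbca

ac->; ba->c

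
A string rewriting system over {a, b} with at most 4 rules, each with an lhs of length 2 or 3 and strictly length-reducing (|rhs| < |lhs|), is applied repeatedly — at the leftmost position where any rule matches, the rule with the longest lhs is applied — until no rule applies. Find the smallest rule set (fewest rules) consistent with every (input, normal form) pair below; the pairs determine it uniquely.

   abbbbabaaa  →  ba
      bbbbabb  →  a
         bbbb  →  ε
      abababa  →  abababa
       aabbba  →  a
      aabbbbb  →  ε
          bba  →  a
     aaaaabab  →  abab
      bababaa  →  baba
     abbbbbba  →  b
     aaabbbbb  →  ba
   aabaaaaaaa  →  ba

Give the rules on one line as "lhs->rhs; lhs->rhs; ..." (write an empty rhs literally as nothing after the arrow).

aa->b; bb->; bbb->bb

  | abbbbabaaa => abbbabaaa => abbabaaa => aabaaa => bbaaa => aaa => ba
  | bbbbabb => bbbabb => bbabb => abb => a
  | bbbb => bbb => bb => ε
  | abababa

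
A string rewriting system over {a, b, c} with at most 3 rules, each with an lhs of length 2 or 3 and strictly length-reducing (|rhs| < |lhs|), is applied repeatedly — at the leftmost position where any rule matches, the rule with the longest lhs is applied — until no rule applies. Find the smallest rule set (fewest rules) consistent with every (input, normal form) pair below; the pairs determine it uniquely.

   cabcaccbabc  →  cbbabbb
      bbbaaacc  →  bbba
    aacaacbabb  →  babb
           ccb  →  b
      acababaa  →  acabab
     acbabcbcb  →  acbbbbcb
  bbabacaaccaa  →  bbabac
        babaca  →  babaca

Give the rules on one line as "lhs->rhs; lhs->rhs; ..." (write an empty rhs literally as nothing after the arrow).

aa->; abc->bb; cc->

  | cabcaccbabc => cbbaccbabc => cbbababc => cbbabbb
  | bbbaaacc => bbbacc => bbba
  | aacaacbabb => caacbabb => ccbabb => babb
  | ccb => b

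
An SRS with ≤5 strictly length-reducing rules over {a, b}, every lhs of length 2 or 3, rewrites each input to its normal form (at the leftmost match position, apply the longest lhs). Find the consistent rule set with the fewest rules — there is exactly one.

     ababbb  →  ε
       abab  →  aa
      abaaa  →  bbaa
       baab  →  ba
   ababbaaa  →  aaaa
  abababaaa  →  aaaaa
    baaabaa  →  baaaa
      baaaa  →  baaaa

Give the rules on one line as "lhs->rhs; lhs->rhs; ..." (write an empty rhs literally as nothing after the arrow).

aab->a; ab->; aba->bb; bbb->aa

  | ababbb => bbbbb => aabb => ab => ε
  | abab => bbb => aa
  | abaaa => bbaa
  | baab => ba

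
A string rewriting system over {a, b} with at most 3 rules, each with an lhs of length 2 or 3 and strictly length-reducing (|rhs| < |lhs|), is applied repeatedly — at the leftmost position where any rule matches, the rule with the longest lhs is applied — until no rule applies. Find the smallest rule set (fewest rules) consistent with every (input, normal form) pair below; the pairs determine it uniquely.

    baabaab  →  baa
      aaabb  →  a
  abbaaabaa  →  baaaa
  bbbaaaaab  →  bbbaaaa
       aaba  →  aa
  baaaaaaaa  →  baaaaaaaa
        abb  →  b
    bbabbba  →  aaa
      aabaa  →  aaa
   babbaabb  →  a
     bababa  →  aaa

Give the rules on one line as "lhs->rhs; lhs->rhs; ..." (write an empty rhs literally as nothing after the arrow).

  | baabaab => baaab => baa
  | aaabb => aab => a
  | abbaaabaa => baaabaa => baaaa
  | bbbaaaaab => bbbaaaa

ab->; bab->aa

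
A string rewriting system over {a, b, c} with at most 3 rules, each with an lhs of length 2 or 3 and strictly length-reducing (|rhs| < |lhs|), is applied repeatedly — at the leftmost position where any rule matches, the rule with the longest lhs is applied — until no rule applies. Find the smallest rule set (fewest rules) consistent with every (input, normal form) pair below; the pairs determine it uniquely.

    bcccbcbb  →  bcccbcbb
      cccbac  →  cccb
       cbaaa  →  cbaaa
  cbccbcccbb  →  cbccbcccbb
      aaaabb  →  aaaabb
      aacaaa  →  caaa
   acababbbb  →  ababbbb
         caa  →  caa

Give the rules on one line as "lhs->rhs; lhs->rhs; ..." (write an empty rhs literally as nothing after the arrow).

  | bcccbcbb
  | cccbac => cccb
  | cbaaa
  | cbccbcccbb

aac->c; ac->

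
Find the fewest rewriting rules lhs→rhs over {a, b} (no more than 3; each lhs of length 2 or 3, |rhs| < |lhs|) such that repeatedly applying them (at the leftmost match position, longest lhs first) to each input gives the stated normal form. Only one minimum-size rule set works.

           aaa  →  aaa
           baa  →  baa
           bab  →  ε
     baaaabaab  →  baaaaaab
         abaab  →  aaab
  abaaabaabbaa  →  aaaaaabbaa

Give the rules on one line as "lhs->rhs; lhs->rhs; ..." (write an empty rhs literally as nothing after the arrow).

  | aaa
  | baa
  | bab => ε
  | baaaabaab => baaaaaab

aba->aa; bab->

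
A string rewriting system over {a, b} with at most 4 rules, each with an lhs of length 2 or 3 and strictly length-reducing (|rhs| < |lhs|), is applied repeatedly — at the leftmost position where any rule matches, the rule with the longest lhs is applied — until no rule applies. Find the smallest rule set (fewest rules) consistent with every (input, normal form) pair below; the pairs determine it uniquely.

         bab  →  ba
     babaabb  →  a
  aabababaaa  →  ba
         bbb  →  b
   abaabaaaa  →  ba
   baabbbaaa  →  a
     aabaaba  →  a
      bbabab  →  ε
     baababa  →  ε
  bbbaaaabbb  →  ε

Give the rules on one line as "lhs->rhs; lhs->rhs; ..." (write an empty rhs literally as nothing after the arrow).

  | bab => ba
  | babaabb => baaabb => bbabb => abb => ab => a
  | aabababaaa => bbababaaa => ababaaa => aabaaa => bbaaa => aaa => ba
  | bbb => b

aa->b; ab->a; bb->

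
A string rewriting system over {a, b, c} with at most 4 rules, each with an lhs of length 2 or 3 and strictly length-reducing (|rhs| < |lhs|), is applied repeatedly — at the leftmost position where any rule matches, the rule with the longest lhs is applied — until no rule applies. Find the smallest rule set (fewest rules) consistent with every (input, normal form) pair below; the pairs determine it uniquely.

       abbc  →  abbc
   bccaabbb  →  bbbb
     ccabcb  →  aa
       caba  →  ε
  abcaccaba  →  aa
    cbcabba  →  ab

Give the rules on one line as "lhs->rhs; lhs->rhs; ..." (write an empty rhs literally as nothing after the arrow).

ba->; ca->; cb->a

  | abbc
  | bccaabbb => bcabbb => bbbb
  | ccabcb => cbcb => acb => aa
  | caba => ba => ε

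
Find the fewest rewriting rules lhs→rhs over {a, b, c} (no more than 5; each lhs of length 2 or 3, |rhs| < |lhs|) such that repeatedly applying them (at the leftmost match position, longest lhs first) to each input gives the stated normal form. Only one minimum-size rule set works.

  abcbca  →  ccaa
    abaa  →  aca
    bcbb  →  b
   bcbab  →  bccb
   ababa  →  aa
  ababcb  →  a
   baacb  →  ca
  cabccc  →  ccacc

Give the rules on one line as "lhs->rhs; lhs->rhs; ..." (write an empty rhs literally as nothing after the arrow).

  | abcbca => cabca => ccaa
  | abaa => aca
  | bcbb => b
  | bcbab => bccb

abc->ca; acb->a; ba->c; cbb->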